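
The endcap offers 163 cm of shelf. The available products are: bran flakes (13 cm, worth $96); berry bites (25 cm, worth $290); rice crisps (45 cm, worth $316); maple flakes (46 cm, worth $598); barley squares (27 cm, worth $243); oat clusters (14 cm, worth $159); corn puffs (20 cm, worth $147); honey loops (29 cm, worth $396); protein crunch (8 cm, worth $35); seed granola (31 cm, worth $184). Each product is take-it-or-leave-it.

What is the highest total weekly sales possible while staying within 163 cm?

1833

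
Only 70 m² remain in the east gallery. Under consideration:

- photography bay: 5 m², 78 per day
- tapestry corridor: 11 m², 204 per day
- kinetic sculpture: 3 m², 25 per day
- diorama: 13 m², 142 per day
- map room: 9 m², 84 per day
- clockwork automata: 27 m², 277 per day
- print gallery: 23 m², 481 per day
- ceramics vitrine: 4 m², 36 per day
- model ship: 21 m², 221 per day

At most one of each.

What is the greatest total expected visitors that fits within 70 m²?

Ranking by ratio (expected visitors/m²): print gallery 20.91, tapestry corridor 18.55, photography bay 15.60.
Taking the top-ratio exhibits first gives photography bay + tapestry corridor + kinetic sculpture + diorama + map room + print gallery + ceramics vitrine for 1050 (68 m²).
The 25 m² tied up in kinetic sculpture and diorama and map room is better spent on clockwork automata — total rises to 1076 (70 m²).
An exhaustive check of the 512 subsets confirms 1076.

1076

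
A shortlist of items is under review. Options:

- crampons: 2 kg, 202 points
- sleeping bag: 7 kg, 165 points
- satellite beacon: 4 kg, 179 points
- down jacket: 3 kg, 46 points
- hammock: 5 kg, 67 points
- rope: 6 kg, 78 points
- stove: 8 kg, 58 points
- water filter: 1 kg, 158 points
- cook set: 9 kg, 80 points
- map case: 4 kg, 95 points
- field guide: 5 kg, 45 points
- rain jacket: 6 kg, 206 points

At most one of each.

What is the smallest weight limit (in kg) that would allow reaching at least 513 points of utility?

7

Look for the lowest-weight combination reaching 513.
Taking crampons + satellite beacon + water filter gives 539 (≥ 513) for 7 kg.
Below 7 kg the best achievable stays under 513.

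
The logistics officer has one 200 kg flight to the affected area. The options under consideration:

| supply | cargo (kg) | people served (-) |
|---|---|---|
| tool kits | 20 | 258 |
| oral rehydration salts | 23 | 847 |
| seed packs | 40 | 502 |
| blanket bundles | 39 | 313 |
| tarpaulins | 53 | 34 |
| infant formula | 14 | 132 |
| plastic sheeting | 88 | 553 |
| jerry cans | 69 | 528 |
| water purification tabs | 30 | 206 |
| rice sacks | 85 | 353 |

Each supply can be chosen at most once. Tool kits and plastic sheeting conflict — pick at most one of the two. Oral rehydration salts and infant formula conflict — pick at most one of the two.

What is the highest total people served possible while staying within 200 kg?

Ranking by ratio (people served/kg): oral rehydration salts 36.83, tool kits 12.90, seed packs 12.55.
Best packing: tool kits + oral rehydration salts + seed packs + blanket bundles + jerry cans — 191 kg, 2448 total.
The spare 9 kg is too small for any remaining supply, and no feasible exchange beats 2448.

2448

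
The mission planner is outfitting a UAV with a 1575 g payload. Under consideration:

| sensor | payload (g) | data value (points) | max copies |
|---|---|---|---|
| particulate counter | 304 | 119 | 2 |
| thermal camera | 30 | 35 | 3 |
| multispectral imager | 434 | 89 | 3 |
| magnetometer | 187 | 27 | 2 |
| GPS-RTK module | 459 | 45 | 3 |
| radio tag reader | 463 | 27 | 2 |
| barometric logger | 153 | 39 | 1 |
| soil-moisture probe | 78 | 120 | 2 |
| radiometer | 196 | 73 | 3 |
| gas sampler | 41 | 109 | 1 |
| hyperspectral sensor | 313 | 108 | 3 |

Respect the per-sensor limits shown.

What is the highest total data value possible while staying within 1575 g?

912

The ratio heuristic lands on 2×particulate counter + 3×thermal camera + 2×soil-moisture probe + 3×radiometer + gas sampler (911) but leaves 92 g idle.
The 392 g tied up in 2×radiometer is better spent on barometric logger + hyperspectral sensor — total rises to 912 (1557 g).
Nothing else within 1575 g beats 912.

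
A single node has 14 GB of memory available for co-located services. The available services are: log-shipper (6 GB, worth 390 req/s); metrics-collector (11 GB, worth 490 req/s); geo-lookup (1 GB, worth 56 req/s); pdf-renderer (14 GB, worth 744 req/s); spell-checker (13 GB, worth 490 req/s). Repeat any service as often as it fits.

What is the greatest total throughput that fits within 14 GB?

By throughput per GB: log-shipper 65.00, geo-lookup 56.00, pdf-renderer 53.14 lead.
The ratio ordering already packs tightly: 2×log-shipper + 2×geo-lookup, 14 GB, 892.
Nothing else within 14 GB beats 892.

892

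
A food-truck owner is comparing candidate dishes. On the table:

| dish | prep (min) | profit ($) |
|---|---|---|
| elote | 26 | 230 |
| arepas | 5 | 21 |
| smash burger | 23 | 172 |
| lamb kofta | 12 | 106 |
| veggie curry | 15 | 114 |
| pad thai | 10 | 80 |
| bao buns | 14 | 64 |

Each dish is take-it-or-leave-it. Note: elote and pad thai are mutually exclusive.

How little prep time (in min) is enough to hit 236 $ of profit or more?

31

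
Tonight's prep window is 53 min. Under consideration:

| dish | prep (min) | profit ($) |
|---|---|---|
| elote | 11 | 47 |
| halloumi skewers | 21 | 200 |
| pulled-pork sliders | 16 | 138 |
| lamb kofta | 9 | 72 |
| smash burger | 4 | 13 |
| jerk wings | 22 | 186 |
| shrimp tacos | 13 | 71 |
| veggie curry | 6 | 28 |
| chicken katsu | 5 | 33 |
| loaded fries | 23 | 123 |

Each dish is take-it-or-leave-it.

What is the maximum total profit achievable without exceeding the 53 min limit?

The ratio heuristic lands on halloumi skewers + pulled-pork sliders + lamb kofta + chicken katsu (443) but leaves 2 min idle.
The 21 min tied up in pulled-pork sliders and chicken katsu is better spent on jerk wings — total rises to 458 (52 min).
Every other selection either busts 53 min or fails to beat 458.

458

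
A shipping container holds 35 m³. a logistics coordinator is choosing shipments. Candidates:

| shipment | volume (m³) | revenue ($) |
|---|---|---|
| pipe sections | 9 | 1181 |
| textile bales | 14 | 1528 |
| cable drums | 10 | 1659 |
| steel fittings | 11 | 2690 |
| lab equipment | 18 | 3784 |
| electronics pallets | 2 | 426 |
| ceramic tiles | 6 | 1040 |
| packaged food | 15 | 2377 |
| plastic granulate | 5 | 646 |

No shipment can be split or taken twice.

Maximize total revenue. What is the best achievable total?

7514

Taking the top-ratio shipments first gives steel fittings + lab equipment + electronics pallets for 6900 (31 m³).
Dropping electronics pallets frees 2 m³; slotting in ceramic tiles (6 m³) lifts the total to 7514 at 35 m³.
The closest alternative, steel fittings + lab equipment + plastic granulate, reaches only 7120.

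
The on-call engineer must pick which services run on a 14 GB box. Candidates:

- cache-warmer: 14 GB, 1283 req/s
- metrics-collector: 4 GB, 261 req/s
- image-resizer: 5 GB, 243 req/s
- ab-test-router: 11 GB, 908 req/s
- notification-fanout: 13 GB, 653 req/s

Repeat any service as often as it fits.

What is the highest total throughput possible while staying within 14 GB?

1283

Best packing: cache-warmer — 14 GB, 1283 total.
Every other selection either busts 14 GB or fails to beat 1283.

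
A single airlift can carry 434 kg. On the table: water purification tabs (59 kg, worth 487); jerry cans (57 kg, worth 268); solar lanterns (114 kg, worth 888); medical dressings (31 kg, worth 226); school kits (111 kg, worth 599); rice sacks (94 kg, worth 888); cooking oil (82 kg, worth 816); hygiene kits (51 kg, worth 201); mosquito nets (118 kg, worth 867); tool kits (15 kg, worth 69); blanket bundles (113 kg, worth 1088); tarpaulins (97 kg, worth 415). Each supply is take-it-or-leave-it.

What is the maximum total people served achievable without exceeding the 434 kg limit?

3906

Greedy by ratio would take water purification tabs + medical dressings + rice sacks + cooking oil + tool kits + blanket bundles: 394 kg used, total 3574.
The 74 kg tied up in water purification tabs and tool kits is better spent on solar lanterns — total rises to 3906 (434 kg).
Runner-up solar lanterns + rice sacks + cooking oil + tool kits + blanket bundles tops out at 3749.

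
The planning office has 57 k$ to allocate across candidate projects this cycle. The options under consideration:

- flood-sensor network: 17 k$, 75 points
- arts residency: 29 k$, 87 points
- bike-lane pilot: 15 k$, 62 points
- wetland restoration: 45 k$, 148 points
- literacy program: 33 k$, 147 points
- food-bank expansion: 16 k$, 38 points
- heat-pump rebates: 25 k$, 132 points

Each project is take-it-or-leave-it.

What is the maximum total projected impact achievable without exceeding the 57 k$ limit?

Best packing: flood-sensor network + bike-lane pilot + heat-pump rebates — 57 k$, 269 total.
The closest alternative, bike-lane pilot + food-bank expansion + heat-pump rebates, reaches only 232.

269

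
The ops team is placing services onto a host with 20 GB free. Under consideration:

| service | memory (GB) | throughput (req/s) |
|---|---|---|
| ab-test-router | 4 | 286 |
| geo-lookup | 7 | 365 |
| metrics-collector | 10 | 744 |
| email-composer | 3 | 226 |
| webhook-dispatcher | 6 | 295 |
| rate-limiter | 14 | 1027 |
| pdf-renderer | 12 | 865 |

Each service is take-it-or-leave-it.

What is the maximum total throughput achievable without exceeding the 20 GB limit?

1377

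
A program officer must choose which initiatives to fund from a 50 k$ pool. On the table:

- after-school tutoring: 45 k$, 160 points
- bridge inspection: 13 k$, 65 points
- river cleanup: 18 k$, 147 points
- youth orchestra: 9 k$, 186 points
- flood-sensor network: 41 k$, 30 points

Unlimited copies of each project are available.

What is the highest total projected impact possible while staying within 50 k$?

The ratio ordering already packs tightly: 5×youth orchestra, 45 k$, 930.
No other feasible combination exceeds 930.

930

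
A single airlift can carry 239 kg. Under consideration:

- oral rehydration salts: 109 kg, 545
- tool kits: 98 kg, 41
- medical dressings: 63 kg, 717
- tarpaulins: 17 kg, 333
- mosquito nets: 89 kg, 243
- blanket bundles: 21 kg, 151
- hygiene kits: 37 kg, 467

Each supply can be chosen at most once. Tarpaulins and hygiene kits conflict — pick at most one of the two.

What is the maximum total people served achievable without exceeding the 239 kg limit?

Taking oral rehydration salts + medical dressings + blanket bundles + hygiene kits: 230 kg used, 1880 in people served.
An exhaustive check of the 128 subsets confirms 1880.

1880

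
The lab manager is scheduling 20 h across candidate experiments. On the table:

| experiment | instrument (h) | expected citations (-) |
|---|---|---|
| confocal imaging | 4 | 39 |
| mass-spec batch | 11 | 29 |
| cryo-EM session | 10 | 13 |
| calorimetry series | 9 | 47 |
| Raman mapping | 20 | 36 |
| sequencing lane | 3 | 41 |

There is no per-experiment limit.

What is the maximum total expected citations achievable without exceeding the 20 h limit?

246

Ranking by ratio (expected citations/h): sequencing lane 13.67, confocal imaging 9.75, calorimetry series 5.22.
Taking 6×sequencing lane: 18 h used, 246 in expected citations.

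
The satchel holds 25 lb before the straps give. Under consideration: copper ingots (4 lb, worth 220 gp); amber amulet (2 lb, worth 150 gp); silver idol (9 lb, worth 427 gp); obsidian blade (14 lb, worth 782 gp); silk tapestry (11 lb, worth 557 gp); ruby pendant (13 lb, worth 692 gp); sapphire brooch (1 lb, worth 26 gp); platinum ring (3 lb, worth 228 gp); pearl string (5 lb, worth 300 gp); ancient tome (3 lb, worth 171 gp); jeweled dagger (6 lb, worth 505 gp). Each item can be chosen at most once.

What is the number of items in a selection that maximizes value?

Best achievable value is 1665.
amber amulet + obsidian blade + platinum ring + jeweled dagger hits 1665 at 25 lb.
All optima have 4 items.

4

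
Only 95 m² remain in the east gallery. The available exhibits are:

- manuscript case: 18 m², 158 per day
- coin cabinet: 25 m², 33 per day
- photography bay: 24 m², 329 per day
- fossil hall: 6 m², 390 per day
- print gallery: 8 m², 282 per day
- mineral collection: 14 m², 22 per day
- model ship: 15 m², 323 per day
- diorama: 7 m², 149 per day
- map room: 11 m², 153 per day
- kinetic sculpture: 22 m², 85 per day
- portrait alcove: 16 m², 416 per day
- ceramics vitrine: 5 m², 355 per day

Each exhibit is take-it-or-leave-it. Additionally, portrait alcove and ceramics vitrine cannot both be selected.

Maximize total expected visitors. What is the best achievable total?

2139

Manuscript case + photography bay + fossil hall + print gallery + model ship + diorama + map room + ceramics vitrine uses 94 of the 95 m² and totals 2139.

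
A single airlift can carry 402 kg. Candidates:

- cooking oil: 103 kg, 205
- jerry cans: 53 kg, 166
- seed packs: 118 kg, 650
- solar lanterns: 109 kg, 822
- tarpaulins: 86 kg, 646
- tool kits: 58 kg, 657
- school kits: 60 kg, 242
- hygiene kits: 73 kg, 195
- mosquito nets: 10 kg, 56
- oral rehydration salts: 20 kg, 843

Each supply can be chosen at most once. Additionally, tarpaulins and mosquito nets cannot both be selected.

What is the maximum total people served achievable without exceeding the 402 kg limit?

Best packing: seed packs + solar lanterns + tarpaulins + tool kits + oral rehydration salts — 391 kg, 3618 total.
No other feasible combination exceeds 3618.

3618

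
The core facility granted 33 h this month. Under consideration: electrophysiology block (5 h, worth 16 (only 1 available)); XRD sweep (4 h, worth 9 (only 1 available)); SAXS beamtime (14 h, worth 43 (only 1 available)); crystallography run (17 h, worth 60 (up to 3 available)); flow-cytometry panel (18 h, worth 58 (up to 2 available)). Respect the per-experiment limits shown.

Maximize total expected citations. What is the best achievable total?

103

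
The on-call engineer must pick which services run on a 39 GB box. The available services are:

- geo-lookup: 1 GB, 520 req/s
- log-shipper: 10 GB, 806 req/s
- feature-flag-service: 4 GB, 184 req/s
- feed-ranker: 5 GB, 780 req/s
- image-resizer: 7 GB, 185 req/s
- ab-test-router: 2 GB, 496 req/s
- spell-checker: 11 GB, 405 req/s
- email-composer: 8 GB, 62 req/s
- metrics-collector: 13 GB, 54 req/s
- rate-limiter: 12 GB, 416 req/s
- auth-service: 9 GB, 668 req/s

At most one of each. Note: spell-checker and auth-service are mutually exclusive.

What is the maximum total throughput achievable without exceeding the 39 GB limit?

3686

Taking the top-ratio services first gives geo-lookup + log-shipper + feature-flag-service + feed-ranker + image-resizer + ab-test-router + auth-service for 3639 (38 GB).
Replace feature-flag-service and image-resizer with rate-limiter: the trade gains 47 net, giving 3686 at 39 GB.
The closest alternative, geo-lookup + log-shipper + feature-flag-service + feed-ranker + image-resizer + ab-test-router + auth-service, reaches only 3639.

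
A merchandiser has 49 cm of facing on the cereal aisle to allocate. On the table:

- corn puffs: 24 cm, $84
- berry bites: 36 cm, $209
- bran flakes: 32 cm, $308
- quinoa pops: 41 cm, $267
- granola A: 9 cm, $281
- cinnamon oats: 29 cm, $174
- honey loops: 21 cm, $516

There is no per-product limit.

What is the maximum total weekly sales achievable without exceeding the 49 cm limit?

1405

Density check — granola A 31.22, honey loops 24.57, bran flakes 9.62 are the best per cm.
The ratio ordering already packs tightly: 5×granola A, 45 cm, 1405.
That's the maximum — no swap from here does better than 1405.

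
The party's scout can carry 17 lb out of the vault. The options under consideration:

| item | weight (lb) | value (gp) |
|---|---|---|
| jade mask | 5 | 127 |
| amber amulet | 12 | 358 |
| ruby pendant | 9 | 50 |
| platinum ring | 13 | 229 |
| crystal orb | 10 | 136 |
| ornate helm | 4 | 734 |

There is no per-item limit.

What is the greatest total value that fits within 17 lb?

Ranking by ratio (value/lb): ornate helm 183.50, amber amulet 29.83, jade mask 25.40, platinum ring 17.62.
The ratio ordering already packs tightly: 4×ornate helm, 16 lb, 2936.
That's the maximum — no swap from here does better than 2936.

2936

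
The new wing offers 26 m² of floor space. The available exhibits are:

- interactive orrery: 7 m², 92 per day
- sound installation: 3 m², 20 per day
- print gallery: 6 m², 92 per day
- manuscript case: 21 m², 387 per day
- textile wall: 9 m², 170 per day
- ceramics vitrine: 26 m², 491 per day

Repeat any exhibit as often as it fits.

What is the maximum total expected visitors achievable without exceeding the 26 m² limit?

491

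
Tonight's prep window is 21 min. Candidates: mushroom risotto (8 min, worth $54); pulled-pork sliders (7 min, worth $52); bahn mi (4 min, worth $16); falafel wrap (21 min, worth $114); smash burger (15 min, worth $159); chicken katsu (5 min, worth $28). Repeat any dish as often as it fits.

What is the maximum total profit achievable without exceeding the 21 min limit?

Taking smash burger + chicken katsu: 20 min used, 187 in profit.
That's the maximum — no swap from here does better than 187.

187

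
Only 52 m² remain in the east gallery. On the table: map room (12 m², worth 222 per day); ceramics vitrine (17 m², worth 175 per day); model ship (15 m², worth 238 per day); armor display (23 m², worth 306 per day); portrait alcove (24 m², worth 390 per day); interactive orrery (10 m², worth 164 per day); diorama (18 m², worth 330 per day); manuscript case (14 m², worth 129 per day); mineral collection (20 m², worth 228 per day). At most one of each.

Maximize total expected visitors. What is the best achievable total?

Taking the top-ratio exhibits first gives map room + interactive orrery + diorama for 716 (40 m²).
Replace map room with portrait alcove: the trade gains 168 net, giving 884 at 52 m².
Runner-up map room + model ship + portrait alcove tops out at 850.

884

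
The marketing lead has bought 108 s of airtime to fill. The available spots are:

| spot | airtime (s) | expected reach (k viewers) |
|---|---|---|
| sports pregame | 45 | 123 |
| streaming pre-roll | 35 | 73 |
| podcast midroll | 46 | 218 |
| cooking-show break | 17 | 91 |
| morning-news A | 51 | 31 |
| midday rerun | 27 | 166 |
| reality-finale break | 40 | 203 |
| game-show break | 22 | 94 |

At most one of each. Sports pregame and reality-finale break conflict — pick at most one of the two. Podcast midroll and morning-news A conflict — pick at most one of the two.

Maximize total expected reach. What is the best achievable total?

554

Taking cooking-show break + midday rerun + reality-finale break + game-show break: 106 s used, 554 in expected reach.
The closest alternative, podcast midroll + reality-finale break + game-show break, reaches only 515.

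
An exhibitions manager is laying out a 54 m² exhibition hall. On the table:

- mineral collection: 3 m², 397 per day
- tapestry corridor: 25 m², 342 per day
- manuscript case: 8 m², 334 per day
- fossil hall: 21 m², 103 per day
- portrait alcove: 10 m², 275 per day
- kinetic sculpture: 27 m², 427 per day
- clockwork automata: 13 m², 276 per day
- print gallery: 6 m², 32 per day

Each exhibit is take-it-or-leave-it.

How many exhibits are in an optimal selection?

5

Best achievable expected visitors is 1465.
One optimal bundle: mineral collection + manuscript case + portrait alcove + kinetic sculpture + print gallery (54 m²).
Every optimal selection uses 5 exhibits.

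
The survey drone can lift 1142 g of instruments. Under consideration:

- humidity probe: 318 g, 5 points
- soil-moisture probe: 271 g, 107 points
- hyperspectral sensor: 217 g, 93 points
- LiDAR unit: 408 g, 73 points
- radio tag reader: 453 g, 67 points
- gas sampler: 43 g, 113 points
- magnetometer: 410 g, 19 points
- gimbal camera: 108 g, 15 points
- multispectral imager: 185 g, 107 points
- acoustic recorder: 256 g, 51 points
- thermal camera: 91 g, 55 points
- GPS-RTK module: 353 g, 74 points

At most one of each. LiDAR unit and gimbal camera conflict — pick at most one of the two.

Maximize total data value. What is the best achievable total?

Taking soil-moisture probe + hyperspectral sensor + gas sampler + multispectral imager + acoustic recorder + thermal camera: 1063 g used, 526 in data value.
That's the maximum — no feasible swap from here does better than 526.

526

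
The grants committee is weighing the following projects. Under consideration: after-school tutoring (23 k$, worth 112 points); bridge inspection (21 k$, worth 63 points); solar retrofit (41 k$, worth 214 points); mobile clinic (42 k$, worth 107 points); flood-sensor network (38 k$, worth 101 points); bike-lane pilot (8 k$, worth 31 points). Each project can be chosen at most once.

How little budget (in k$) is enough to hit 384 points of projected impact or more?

85

Need the lightest bundle worth ≥ 384.
after-school tutoring + bridge inspection + solar retrofit: 389 projected impact at 85 k$.
Below 85 k$ the best achievable stays under 384.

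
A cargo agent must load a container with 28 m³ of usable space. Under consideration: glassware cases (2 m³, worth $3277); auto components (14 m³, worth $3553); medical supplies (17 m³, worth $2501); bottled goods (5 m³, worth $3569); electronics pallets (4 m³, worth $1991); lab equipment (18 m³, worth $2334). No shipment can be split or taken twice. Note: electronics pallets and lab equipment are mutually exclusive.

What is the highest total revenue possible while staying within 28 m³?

12390

The ratio ordering already packs tightly: glassware cases + auto components + bottled goods + electronics pallets, 25 m³, 12390.
An exhaustive check of the 64 subsets confirms 12390.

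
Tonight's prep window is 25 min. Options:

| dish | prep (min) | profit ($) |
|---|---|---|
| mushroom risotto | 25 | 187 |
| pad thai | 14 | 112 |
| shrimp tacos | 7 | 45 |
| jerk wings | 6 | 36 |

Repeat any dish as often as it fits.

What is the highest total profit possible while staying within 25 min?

Density check — pad thai 8.00, mushroom risotto 7.48, shrimp tacos 6.43, jerk wings 6.00 are the best per min.
Taking the top-ratio dishes first gives pad thai + shrimp tacos for 157 (21 min).
Replace pad thai and shrimp tacos with mushroom risotto: the trade gains 30 net, giving 187 at 25 min.
That's the maximum — no swap from here does better than 187.

187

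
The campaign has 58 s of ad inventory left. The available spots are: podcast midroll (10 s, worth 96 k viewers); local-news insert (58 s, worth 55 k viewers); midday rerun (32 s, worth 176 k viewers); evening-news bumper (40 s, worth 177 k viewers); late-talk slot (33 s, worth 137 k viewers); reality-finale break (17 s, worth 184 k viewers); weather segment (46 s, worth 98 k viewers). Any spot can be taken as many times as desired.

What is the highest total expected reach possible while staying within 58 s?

568

Ranking by ratio (expected reach/s): reality-finale break 10.82, podcast midroll 9.60, midday rerun 5.50.
A density-first pass picks 3×reality-finale break — 552 at 51 s.
Replace 2×reality-finale break with 4×podcast midroll: the trade gains 16 net, giving 568 at 57 s.
That's the maximum — no swap from here does better than 568.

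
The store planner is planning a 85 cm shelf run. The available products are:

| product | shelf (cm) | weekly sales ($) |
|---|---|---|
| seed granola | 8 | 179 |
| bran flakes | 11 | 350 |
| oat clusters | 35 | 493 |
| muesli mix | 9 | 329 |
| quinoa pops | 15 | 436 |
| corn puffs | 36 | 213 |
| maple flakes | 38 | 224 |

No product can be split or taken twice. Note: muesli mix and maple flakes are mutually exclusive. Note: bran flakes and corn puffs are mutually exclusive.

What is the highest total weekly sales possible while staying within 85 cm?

1787

By weekly sales per cm: muesli mix 36.56, bran flakes 31.82, quinoa pops 29.07 lead.
Best packing: seed granola + bran flakes + oat clusters + muesli mix + quinoa pops — 78 cm, 1787 total.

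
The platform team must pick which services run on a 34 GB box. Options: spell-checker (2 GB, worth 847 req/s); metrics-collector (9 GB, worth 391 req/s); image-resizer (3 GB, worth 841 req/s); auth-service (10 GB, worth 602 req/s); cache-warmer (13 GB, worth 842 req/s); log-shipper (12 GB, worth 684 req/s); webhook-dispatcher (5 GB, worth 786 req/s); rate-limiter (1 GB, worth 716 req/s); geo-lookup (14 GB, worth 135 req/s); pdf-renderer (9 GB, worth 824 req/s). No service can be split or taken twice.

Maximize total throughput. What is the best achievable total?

The ratio ordering already packs tightly: spell-checker + image-resizer + cache-warmer + webhook-dispatcher + rate-limiter + pdf-renderer, 33 GB, 4856.

4856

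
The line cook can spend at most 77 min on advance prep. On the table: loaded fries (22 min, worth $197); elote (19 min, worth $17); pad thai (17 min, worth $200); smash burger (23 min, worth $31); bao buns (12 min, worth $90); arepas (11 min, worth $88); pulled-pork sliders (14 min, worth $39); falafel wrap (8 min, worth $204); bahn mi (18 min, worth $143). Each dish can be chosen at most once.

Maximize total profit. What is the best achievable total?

834

A density-first pass picks loaded fries + pad thai + arepas + falafel wrap + bahn mi — 832 at 76 min.
Replace arepas with bao buns: the trade gains 2 net, giving 834 at 77 min.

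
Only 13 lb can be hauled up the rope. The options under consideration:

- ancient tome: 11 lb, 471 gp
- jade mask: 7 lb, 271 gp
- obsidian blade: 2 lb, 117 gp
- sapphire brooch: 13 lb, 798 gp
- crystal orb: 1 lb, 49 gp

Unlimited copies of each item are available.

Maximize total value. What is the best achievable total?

The ratio ordering already packs tightly: sapphire brooch, 13 lb, 798.
Every other selection either busts 13 lb or fails to beat 798.

798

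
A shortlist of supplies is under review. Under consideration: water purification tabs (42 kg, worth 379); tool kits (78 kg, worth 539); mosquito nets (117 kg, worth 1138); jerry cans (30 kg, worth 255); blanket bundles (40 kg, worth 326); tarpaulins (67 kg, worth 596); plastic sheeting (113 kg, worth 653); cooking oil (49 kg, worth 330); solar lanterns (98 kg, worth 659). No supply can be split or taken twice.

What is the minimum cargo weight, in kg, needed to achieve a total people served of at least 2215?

254

Need the lightest bundle worth ≥ 2215.
mosquito nets + jerry cans + blanket bundles + tarpaulins reaches 2315 using 254 kg.
No combination under 254 kg hits 2215.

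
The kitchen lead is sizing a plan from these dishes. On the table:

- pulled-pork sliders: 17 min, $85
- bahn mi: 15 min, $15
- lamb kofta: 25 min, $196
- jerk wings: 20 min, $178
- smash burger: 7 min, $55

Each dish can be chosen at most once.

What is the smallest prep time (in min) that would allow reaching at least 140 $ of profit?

20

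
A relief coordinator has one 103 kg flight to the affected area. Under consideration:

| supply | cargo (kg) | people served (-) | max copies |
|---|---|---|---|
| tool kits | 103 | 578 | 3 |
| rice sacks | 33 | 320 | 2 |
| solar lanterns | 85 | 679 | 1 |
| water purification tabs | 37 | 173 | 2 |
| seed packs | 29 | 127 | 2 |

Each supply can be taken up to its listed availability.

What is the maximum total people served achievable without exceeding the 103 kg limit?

813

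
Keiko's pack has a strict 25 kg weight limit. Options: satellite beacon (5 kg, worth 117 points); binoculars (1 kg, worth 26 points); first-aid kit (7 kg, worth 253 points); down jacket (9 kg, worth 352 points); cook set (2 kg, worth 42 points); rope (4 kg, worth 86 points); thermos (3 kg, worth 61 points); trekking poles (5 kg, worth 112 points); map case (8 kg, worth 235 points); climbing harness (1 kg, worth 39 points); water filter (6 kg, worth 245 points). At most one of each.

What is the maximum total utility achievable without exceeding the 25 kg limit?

931

Ranking by ratio (utility/kg): water filter 40.83, down jacket 39.11, climbing harness 39.00.
Greedy by ratio would take binoculars + first-aid kit + down jacket + climbing harness + water filter: 24 kg used, total 915.
Dropping binoculars frees 1 kg; slotting in cook set (2 kg) lifts the total to 931 at 25 kg.
Next best is binoculars + first-aid kit + down jacket + cook set + water filter at 918 (25 kg) — short by 13.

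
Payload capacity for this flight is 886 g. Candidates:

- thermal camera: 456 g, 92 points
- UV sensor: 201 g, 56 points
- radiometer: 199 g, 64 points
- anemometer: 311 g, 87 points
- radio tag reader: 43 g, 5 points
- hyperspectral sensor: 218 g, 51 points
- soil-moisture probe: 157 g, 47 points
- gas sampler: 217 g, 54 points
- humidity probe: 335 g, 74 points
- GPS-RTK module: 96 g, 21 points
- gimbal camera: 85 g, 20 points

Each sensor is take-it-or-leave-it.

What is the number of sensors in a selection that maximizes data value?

The maximum data value within 886 g is 254.
For example UV sensor + radiometer + anemometer + soil-moisture probe achieves it, using 868 g.
Every optimal selection uses 4 sensors.

4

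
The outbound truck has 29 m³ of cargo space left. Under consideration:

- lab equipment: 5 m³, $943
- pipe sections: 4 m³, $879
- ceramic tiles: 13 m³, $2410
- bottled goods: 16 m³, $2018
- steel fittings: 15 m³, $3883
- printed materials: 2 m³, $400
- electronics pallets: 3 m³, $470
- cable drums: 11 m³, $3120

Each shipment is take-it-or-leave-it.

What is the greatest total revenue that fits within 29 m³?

7473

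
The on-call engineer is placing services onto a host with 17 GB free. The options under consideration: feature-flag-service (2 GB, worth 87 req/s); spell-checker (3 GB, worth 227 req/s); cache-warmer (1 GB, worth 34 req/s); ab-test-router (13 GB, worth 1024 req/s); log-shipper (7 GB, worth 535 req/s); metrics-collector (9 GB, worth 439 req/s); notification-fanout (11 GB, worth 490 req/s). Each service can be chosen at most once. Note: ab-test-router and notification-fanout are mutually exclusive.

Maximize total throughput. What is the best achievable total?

Ranking by ratio (throughput/GB): ab-test-router 78.77, log-shipper 76.43, spell-checker 75.67.
Taking spell-checker + cache-warmer + ab-test-router: 17 GB used, 1285 in throughput.
Nothing else feasible within 17 GB beats 1285.

1285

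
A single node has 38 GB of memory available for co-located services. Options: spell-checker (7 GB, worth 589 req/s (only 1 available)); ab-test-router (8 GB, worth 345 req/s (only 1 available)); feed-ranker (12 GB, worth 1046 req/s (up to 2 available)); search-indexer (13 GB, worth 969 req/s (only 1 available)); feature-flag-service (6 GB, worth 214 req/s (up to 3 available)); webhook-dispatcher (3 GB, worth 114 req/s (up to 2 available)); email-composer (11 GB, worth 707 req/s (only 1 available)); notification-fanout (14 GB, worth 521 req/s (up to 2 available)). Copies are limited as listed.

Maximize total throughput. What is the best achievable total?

3061

The ratio heuristic lands on spell-checker + 2×feed-ranker + 2×webhook-dispatcher (2909) but leaves 1 GB idle.
The 13 GB tied up in spell-checker and 2×webhook-dispatcher is better spent on search-indexer — total rises to 3061 (37 GB).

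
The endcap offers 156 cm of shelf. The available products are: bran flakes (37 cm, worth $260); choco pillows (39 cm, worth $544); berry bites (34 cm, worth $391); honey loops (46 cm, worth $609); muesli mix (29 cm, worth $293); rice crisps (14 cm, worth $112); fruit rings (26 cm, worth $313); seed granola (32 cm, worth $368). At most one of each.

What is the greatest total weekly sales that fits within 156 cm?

Ranking by ratio (weekly sales/cm): choco pillows 13.95, honey loops 13.24, fruit rings 12.04, berry bites 11.50.
A density-first pass picks choco pillows + berry bites + honey loops + fruit rings — 1857 at 145 cm.
The 26 cm tied up in fruit rings is better spent on seed granola — total rises to 1912 (151 cm).

1912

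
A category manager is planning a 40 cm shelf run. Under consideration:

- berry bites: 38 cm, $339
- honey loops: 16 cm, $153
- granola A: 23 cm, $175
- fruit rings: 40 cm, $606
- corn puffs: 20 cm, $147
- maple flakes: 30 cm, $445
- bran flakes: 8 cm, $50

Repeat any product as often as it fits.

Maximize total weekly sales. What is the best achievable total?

606

Best packing: fruit rings — 40 cm, 606 total.
That's the maximum — no swap from here does better than 606.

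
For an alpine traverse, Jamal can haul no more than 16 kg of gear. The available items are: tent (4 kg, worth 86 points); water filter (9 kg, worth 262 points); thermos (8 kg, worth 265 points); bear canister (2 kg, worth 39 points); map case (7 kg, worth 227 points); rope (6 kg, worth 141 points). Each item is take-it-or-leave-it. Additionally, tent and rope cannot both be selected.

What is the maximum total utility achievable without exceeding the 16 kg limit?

The ratio ordering already packs tightly: thermos + map case, 15 kg, 492.
The closest alternative, water filter + map case, reaches only 489.

492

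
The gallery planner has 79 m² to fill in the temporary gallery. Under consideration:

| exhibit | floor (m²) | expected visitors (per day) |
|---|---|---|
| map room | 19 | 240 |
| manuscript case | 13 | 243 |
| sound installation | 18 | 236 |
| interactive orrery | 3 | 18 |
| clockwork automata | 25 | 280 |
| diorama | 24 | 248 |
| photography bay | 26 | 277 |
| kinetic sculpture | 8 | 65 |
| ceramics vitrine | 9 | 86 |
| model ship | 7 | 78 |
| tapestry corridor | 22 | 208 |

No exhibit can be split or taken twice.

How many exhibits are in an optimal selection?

5

The maximum expected visitors within 79 m² is 1017.
For example map room + manuscript case + sound installation + interactive orrery + clockwork automata achieves it, using 78 m².
Any selection reaching 1017 contains exactly 5 exhibits.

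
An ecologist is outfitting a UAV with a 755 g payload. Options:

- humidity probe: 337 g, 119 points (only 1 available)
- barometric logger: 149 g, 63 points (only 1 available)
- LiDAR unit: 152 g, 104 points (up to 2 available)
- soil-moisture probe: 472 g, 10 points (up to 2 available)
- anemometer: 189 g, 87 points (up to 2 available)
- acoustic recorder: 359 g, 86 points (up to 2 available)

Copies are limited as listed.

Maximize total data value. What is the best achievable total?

382

Taking 2×LiDAR unit + 2×anemometer: 682 g used, 382 in data value.
That's the maximum — no swap from here does better than 382.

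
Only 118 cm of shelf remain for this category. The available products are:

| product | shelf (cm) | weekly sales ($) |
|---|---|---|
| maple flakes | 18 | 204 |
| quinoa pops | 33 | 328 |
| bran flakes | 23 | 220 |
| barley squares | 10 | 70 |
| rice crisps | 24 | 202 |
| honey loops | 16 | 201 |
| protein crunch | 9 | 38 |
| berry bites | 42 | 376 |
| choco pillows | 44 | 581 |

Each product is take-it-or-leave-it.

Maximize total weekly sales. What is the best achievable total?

1333

By weekly sales per cm: choco pillows 13.20, honey loops 12.56, maple flakes 11.33, quinoa pops 9.94 lead.
A density-first pass picks maple flakes + quinoa pops + honey loops + choco pillows — 1314 at 111 cm.
Replace honey loops with bran flakes: the trade gains 19 net, giving 1333 at 118 cm.
Runner-up quinoa pops + bran flakes + honey loops + choco pillows tops out at 1330.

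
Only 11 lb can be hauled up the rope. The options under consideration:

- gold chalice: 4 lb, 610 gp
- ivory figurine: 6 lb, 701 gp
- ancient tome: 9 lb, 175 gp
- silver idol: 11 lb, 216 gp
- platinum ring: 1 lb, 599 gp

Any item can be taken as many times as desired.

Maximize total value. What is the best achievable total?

Density check — platinum ring 599.00, gold chalice 152.50, ivory figurine 116.83 are the best per lb.
Taking 11×platinum ring: 11 lb used, 6589 in value.
No other feasible combination exceeds 6589.

6589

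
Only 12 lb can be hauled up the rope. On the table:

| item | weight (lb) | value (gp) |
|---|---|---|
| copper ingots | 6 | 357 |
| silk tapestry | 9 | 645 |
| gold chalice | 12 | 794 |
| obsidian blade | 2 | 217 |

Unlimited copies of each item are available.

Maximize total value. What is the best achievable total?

Ranking by ratio (value/lb): obsidian blade 108.50, silk tapestry 71.67, gold chalice 66.17, copper ingots 59.50.
6×obsidian blade uses 12 of the 12 lb and totals 1302.
Every other selection either busts 12 lb or fails to beat 1302.

1302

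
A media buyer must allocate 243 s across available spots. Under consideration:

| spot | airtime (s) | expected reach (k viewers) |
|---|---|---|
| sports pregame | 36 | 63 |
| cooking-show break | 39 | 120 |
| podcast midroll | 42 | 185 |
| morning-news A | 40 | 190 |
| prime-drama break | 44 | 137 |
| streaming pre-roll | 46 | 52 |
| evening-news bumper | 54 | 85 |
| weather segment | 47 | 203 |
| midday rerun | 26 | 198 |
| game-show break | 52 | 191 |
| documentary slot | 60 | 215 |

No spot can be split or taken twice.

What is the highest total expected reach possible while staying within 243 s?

1033

Greedy by ratio would take sports pregame + podcast midroll + morning-news A + weather segment + midday rerun + game-show break: 243 s used, total 1030.
Dropping sports pregame and game-show break frees 88 s; slotting in cooking-show break + prime-drama break (83 s) lifts the total to 1033 at 238 s.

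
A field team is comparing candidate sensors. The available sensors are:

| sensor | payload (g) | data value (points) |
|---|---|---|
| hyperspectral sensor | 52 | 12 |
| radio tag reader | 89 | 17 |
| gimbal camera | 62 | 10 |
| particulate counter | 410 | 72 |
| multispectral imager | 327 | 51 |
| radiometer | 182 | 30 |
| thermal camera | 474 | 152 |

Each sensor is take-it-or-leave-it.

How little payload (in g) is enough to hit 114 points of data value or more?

Need the lightest bundle worth ≥ 114.
thermal camera reaches 152 using 474 g.
Any bundle with less than 474 g falls short of 114.

474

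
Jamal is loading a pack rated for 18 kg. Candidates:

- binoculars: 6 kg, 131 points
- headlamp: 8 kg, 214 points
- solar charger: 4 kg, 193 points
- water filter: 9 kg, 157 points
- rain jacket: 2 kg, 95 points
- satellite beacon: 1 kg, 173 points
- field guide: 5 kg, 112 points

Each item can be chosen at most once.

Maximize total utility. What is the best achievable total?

Density check — satellite beacon 173.00, solar charger 48.25, rain jacket 47.50, headlamp 26.75 are the best per kg.
A density-first pass picks headlamp + solar charger + rain jacket + satellite beacon — 675 at 15 kg.
Dropping headlamp frees 8 kg; slotting in binoculars + field guide (11 kg) lifts the total to 704 at 18 kg.

704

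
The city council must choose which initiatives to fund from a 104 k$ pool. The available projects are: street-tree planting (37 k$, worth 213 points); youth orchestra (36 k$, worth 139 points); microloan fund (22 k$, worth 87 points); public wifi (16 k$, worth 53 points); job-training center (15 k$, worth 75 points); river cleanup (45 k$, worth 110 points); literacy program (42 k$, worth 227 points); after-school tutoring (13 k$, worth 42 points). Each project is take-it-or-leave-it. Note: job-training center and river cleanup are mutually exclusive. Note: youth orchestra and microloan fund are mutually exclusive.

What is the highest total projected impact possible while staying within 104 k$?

Taking the top-ratio projects first gives street-tree planting + job-training center + literacy program for 515 (94 k$).
Replace job-training center with microloan fund: the trade gains 12 net, giving 527 at 101 k$.
The closest alternative, street-tree planting + job-training center + literacy program, reaches only 515.

527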